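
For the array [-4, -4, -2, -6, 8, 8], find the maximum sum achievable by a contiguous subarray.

Using Kadane's algorithm on [-4, -4, -2, -6, 8, 8]:

Scanning through the array:
Position 1 (value -4): max_ending_here = -4, max_so_far = -4
Position 2 (value -2): max_ending_here = -2, max_so_far = -2
Position 3 (value -6): max_ending_here = -6, max_so_far = -2
Position 4 (value 8): max_ending_here = 8, max_so_far = 8
Position 5 (value 8): max_ending_here = 16, max_so_far = 16

Maximum subarray: [8, 8]
Maximum sum: 16

The maximum subarray is [8, 8] with sum 16. This subarray runs from index 4 to index 5.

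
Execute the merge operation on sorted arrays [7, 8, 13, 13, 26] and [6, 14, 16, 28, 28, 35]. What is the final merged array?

Merging process:

Compare 7 vs 6: take 6 from right. Merged: [6]
Compare 7 vs 14: take 7 from left. Merged: [6, 7]
Compare 8 vs 14: take 8 from left. Merged: [6, 7, 8]
Compare 13 vs 14: take 13 from left. Merged: [6, 7, 8, 13]
Compare 13 vs 14: take 13 from left. Merged: [6, 7, 8, 13, 13]
Compare 26 vs 14: take 14 from right. Merged: [6, 7, 8, 13, 13, 14]
Compare 26 vs 16: take 16 from right. Merged: [6, 7, 8, 13, 13, 14, 16]
Compare 26 vs 28: take 26 from left. Merged: [6, 7, 8, 13, 13, 14, 16, 26]
Append remaining from right: [28, 28, 35]. Merged: [6, 7, 8, 13, 13, 14, 16, 26, 28, 28, 35]

Final merged array: [6, 7, 8, 13, 13, 14, 16, 26, 28, 28, 35]
Total comparisons: 8

The merged array is [6, 7, 8, 13, 13, 14, 16, 26, 28, 28, 35], requiring 8 comparisons. The merge step runs in O(n) time where n is the total number of elements.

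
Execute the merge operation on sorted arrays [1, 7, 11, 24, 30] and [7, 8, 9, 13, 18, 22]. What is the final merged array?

Merging process:

Compare 1 vs 7: take 1 from left. Merged: [1]
Compare 7 vs 7: take 7 from left. Merged: [1, 7]
Compare 11 vs 7: take 7 from right. Merged: [1, 7, 7]
Compare 11 vs 8: take 8 from right. Merged: [1, 7, 7, 8]
Compare 11 vs 9: take 9 from right. Merged: [1, 7, 7, 8, 9]
Compare 11 vs 13: take 11 from left. Merged: [1, 7, 7, 8, 9, 11]
Compare 24 vs 13: take 13 from right. Merged: [1, 7, 7, 8, 9, 11, 13]
Compare 24 vs 18: take 18 from right. Merged: [1, 7, 7, 8, 9, 11, 13, 18]
Compare 24 vs 22: take 22 from right. Merged: [1, 7, 7, 8, 9, 11, 13, 18, 22]
Append remaining from left: [24, 30]. Merged: [1, 7, 7, 8, 9, 11, 13, 18, 22, 24, 30]

Final merged array: [1, 7, 7, 8, 9, 11, 13, 18, 22, 24, 30]
Total comparisons: 9

The merged array is [1, 7, 7, 8, 9, 11, 13, 18, 22, 24, 30], requiring 9 comparisons. The merge step runs in O(n) time where n is the total number of elements.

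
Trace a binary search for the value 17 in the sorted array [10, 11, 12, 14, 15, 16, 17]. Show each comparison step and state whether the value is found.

Binary search for 17 in [10, 11, 12, 14, 15, 16, 17]:

lo=0, hi=6, mid=3, arr[mid]=14 -> 14 < 17, search right half
lo=4, hi=6, mid=5, arr[mid]=16 -> 16 < 17, search right half
lo=6, hi=6, mid=6, arr[mid]=17 -> Found target at index 6!

Binary search finds 17 at index 6 after 3 comparisons. The search repeatedly halves the search space by comparing with the middle element.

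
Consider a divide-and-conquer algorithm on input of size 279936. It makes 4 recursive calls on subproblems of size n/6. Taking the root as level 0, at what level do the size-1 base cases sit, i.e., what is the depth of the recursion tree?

For divide and conquer with division factor 6:

Problem sizes at each level:
Level 0: 279936
Level 1: 46656
Level 2: 7776
Level 3: 1296
Level 4: 216
Level 5: 36
Level 6: 6
Level 7: 1

The root is level 0 and the size-1 base case is level 7 (the tree spans levels 0 through 7, i.e. 8 levels counting the root), so the depth is the number of divisions: log_6(279936) = 7

The recursion tree depth is log_6(279936) = 7. At each level, the problem size is divided by 6, so it takes 7 divisions to reduce to a base case of size 1. The algorithm makes 4 recursive calls at each level.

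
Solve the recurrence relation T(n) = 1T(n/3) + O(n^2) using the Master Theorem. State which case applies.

Master Theorem for T(n) = 1T(n/3) + O(n^2):

a = 1, b = 3, c = 2
log_b(a) = log_3(1) = 0.0000

Case 3: c = 2 > log_3(1) = 0.0000
T(n) = O(n^2) = O(n^2)

For T(n) = 1T(n/3) + O(n^2): log_3(1) = 0.0000. This is Case 3 of the Master Theorem (c > log_b(a), work dominated by root), giving O(n^2).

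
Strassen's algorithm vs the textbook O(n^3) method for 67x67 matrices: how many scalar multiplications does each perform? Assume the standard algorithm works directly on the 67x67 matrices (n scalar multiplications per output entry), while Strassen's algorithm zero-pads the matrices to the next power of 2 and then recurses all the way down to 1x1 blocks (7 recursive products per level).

Matrix multiplication for 67x67 matrices:

Strassen's algorithm requires power-of-2 dimensions. Pad 67x67 to 128x128 (next power of 2).

Standard algorithm: 67^3 = 300763 multiplications
Strassen's algorithm: 7^(log2(128)) = 7^7 = 823543 multiplications
Difference: 300763 - 823543 = -522780 (Strassen uses MORE here due to padding overhead — for small or just-over-power-of-2 n, padding can outweigh the per-level savings)

Standard: 300763 multiplications (67^3). Strassen: 823543 multiplications (7^7, after padding to 128x128). Strassen reduces 8 recursive multiplications to 7 at each level.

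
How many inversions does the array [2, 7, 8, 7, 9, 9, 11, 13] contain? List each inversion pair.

Finding inversions in [2, 7, 8, 7, 9, 9, 11, 13]:

(2, 3): arr[2]=8 > arr[3]=7

Total inversions: 1

The array has 1 inversion(s): (2,3). Each pair (i,j) satisfies i < j and arr[i] > arr[j].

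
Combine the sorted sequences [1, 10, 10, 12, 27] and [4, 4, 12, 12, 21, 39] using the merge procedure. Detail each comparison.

Merging process:

Compare 1 vs 4: take 1 from left. Merged: [1]
Compare 10 vs 4: take 4 from right. Merged: [1, 4]
Compare 10 vs 4: take 4 from right. Merged: [1, 4, 4]
Compare 10 vs 12: take 10 from left. Merged: [1, 4, 4, 10]
Compare 10 vs 12: take 10 from left. Merged: [1, 4, 4, 10, 10]
Compare 12 vs 12: take 12 from left. Merged: [1, 4, 4, 10, 10, 12]
Compare 27 vs 12: take 12 from right. Merged: [1, 4, 4, 10, 10, 12, 12]
Compare 27 vs 12: take 12 from right. Merged: [1, 4, 4, 10, 10, 12, 12, 12]
Compare 27 vs 21: take 21 from right. Merged: [1, 4, 4, 10, 10, 12, 12, 12, 21]
Compare 27 vs 39: take 27 from left. Merged: [1, 4, 4, 10, 10, 12, 12, 12, 21, 27]
Append remaining from right: [39]. Merged: [1, 4, 4, 10, 10, 12, 12, 12, 21, 27, 39]

Final merged array: [1, 4, 4, 10, 10, 12, 12, 12, 21, 27, 39]
Total comparisons: 10

The merged array is [1, 4, 4, 10, 10, 12, 12, 12, 21, 27, 39], requiring 10 comparisons. The merge step runs in O(n) time where n is the total number of elements.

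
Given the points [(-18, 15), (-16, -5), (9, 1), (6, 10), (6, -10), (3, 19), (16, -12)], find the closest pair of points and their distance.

Computing all pairwise distances among 7 points:

d((-18, 15), (-16, -5)) = 20.0998
d((-18, 15), (9, 1)) = 30.4138
d((-18, 15), (6, 10)) = 24.5153
d((-18, 15), (6, -10)) = 34.6554
d((-18, 15), (3, 19)) = 21.3776
d((-18, 15), (16, -12)) = 43.4166
d((-16, -5), (9, 1)) = 25.7099
d((-16, -5), (6, 10)) = 26.6271
d((-16, -5), (6, -10)) = 22.561
d((-16, -5), (3, 19)) = 30.6105
d((-16, -5), (16, -12)) = 32.7567
d((9, 1), (6, 10)) = 9.4868 <-- minimum
d((9, 1), (6, -10)) = 11.4018
d((9, 1), (3, 19)) = 18.9737
d((9, 1), (16, -12)) = 14.7648
d((6, 10), (6, -10)) = 20.0
d((6, 10), (3, 19)) = 9.4868 <-- minimum
d((6, 10), (16, -12)) = 24.1661
d((6, -10), (3, 19)) = 29.1548
d((6, -10), (16, -12)) = 10.198
d((3, 19), (16, -12)) = 33.6155

Minimum distance: 9.4868 (tie among 2 pairs: (9, 1) and (6, 10); (6, 10) and (3, 19))

The minimum Euclidean distance is 9.4868. There is a tie: 2 pairs achieve this minimum — (9, 1) and (6, 10); (6, 10) and (3, 19). Any of these is a valid closest pair. For 7 points, brute-force pairwise comparison is shown above. For large n, the divide-and-conquer algorithm (sort by x, recurse on halves, check the dividing strip) achieves O(n log n).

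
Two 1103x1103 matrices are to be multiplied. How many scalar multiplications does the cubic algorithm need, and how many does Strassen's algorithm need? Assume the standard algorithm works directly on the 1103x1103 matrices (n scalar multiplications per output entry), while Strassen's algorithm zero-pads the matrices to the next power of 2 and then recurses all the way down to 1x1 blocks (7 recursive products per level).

Matrix multiplication for 1103x1103 matrices:

Strassen's algorithm requires power-of-2 dimensions. Pad 1103x1103 to 2048x2048 (next power of 2).

Standard algorithm: 1103^3 = 1341919727 multiplications
Strassen's algorithm: 7^(log2(2048)) = 7^11 = 1977326743 multiplications
Difference: 1341919727 - 1977326743 = -635407016 (Strassen uses MORE here due to padding overhead — for small or just-over-power-of-2 n, padding can outweigh the per-level savings)

Standard: 1341919727 multiplications (1103^3). Strassen: 1977326743 multiplications (7^11, after padding to 2048x2048). Strassen reduces 8 recursive multiplications to 7 at each level.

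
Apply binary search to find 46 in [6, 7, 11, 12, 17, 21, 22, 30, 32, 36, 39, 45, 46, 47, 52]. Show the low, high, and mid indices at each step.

Binary search for 46 in [6, 7, 11, 12, 17, 21, 22, 30, 32, 36, 39, 45, 46, 47, 52]:

lo=0, hi=14, mid=7, arr[mid]=30 -> 30 < 46, search right half
lo=8, hi=14, mid=11, arr[mid]=45 -> 45 < 46, search right half
lo=12, hi=14, mid=13, arr[mid]=47 -> 47 > 46, search left half
lo=12, hi=12, mid=12, arr[mid]=46 -> Found target at index 12!

Binary search finds 46 at index 12 after 4 comparisons. The search repeatedly halves the search space by comparing with the middle element.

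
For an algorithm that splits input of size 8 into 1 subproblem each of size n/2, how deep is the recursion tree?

For divide and conquer with division factor 2:

Problem sizes at each level:
Level 0: 8
Level 1: 4
Level 2: 2
Level 3: 1

The root is level 0 and the size-1 base case is level 3 (the tree spans levels 0 through 3, i.e. 4 levels counting the root), so the depth is the number of divisions: log_2(8) = 3

The recursion tree depth is log_2(8) = 3. At each level, the problem size is divided by 2, so it takes 3 divisions to reduce to a base case of size 1. The algorithm makes 1 recursive call at each level.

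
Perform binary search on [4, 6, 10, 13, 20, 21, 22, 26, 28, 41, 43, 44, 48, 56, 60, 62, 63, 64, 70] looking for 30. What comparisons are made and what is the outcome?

Binary search for 30 in [4, 6, 10, 13, 20, 21, 22, 26, 28, 41, 43, 44, 48, 56, 60, 62, 63, 64, 70]:

lo=0, hi=18, mid=9, arr[mid]=41 -> 41 > 30, search left half
lo=0, hi=8, mid=4, arr[mid]=20 -> 20 < 30, search right half
lo=5, hi=8, mid=6, arr[mid]=22 -> 22 < 30, search right half
lo=7, hi=8, mid=7, arr[mid]=26 -> 26 < 30, search right half
lo=8, hi=8, mid=8, arr[mid]=28 -> 28 < 30, search right half
lo=9 > hi=8, target 30 not found

Binary search determines that 30 is not in the array after 5 comparisons. The search space was exhausted without finding the target.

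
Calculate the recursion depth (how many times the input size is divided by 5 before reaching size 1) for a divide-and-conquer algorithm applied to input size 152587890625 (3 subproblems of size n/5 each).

For divide and conquer with division factor 5:

Problem sizes at each level:
Level 0: 152587890625
Level 1: 30517578125
Level 2: 6103515625
Level 3: 1220703125
Level 4: 244140625
Level 5: 48828125
Level 6: 9765625
Level 7: 1953125
Level 8: 390625
Level 9: 78125
Level 10: 15625
Level 11: 3125
Level 12: 625
Level 13: 125
Level 14: 25
Level 15: 5
Level 16: 1

The root is level 0 and the size-1 base case is level 16 (the tree spans levels 0 through 16, i.e. 17 levels counting the root), so the depth is the number of divisions: log_5(152587890625) = 16

The recursion tree depth is log_5(152587890625) = 16. At each level, the problem size is divided by 5, so it takes 16 divisions to reduce to a base case of size 1. The algorithm makes 3 recursive calls at each level.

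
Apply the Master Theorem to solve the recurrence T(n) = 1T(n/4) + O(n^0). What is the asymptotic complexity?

Master Theorem for T(n) = 1T(n/4) + O(n^0):

a = 1, b = 4, c = 0
log_b(a) = log_4(1) = 0.0000

Case 2: c = 0 = log_4(1) = 0.0000
T(n) = O(n^0 log n) = O(log n)

For T(n) = 1T(n/4) + O(n^0): log_4(1) = 0.0000. This is Case 2 of the Master Theorem (c = log_b(a), equal work at all levels), giving O(log n).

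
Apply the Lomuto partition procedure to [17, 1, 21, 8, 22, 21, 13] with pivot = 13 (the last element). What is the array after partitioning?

Lomuto partition with pivot = 13:

Initial array: [17, 1, 21, 8, 22, 21, 13]

arr[0]=17 > 13: no swap
arr[1]=1 <= 13: swap with position 0, array becomes [1, 17, 21, 8, 22, 21, 13]
arr[2]=21 > 13: no swap
arr[3]=8 <= 13: swap with position 1, array becomes [1, 8, 21, 17, 22, 21, 13]
arr[4]=22 > 13: no swap
arr[5]=21 > 13: no swap

Place pivot at position 2: [1, 8, 13, 17, 22, 21, 21]
Pivot position: 2

After partitioning with pivot 13, the array becomes [1, 8, 13, 17, 22, 21, 21]. The pivot is placed at index 2. All elements to the left of the pivot are <= 13, and all elements to the right are > 13.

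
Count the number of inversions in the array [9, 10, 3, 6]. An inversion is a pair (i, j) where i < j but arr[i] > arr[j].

Finding inversions in [9, 10, 3, 6]:

(0, 2): arr[0]=9 > arr[2]=3
(0, 3): arr[0]=9 > arr[3]=6
(1, 2): arr[1]=10 > arr[2]=3
(1, 3): arr[1]=10 > arr[3]=6

Total inversions: 4

The array has 4 inversion(s): (0,2), (0,3), (1,2), (1,3). Each pair (i,j) satisfies i < j and arr[i] > arr[j].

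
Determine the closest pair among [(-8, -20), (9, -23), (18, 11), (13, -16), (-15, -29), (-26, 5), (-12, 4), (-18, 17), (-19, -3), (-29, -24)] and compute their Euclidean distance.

Computing all pairwise distances among 10 points:

d((-8, -20), (9, -23)) = 17.2627
d((-8, -20), (18, 11)) = 40.4599
d((-8, -20), (13, -16)) = 21.3776
d((-8, -20), (-15, -29)) = 11.4018
d((-8, -20), (-26, 5)) = 30.8058
d((-8, -20), (-12, 4)) = 24.3311
d((-8, -20), (-18, 17)) = 38.3275
d((-8, -20), (-19, -3)) = 20.2485
d((-8, -20), (-29, -24)) = 21.3776
d((9, -23), (18, 11)) = 35.171
d((9, -23), (13, -16)) = 8.0623 <-- minimum
d((9, -23), (-15, -29)) = 24.7386
d((9, -23), (-26, 5)) = 44.8219
d((9, -23), (-12, 4)) = 34.2053
d((9, -23), (-18, 17)) = 48.2597
d((9, -23), (-19, -3)) = 34.4093
d((9, -23), (-29, -24)) = 38.0132
d((18, 11), (13, -16)) = 27.4591
d((18, 11), (-15, -29)) = 51.8556
d((18, 11), (-26, 5)) = 44.4072
d((18, 11), (-12, 4)) = 30.8058
d((18, 11), (-18, 17)) = 36.4966
d((18, 11), (-19, -3)) = 39.5601
d((18, 11), (-29, -24)) = 58.6003
d((13, -16), (-15, -29)) = 30.8707
d((13, -16), (-26, 5)) = 44.2945
d((13, -16), (-12, 4)) = 32.0156
d((13, -16), (-18, 17)) = 45.2769
d((13, -16), (-19, -3)) = 34.5398
d((13, -16), (-29, -24)) = 42.7551
d((-15, -29), (-26, 5)) = 35.7351
d((-15, -29), (-12, 4)) = 33.1361
d((-15, -29), (-18, 17)) = 46.0977
d((-15, -29), (-19, -3)) = 26.3059
d((-15, -29), (-29, -24)) = 14.8661
d((-26, 5), (-12, 4)) = 14.0357
d((-26, 5), (-18, 17)) = 14.4222
d((-26, 5), (-19, -3)) = 10.6301
d((-26, 5), (-29, -24)) = 29.1548
d((-12, 4), (-18, 17)) = 14.3178
d((-12, 4), (-19, -3)) = 9.8995
d((-12, 4), (-29, -24)) = 32.7567
d((-18, 17), (-19, -3)) = 20.025
d((-18, 17), (-29, -24)) = 42.45
d((-19, -3), (-29, -24)) = 23.2594

Closest pair: (9, -23) and (13, -16) with distance 8.0623

The closest pair is (9, -23) and (13, -16) with Euclidean distance 8.0623. For 10 points, brute-force pairwise comparison is shown above. For large n, the divide-and-conquer algorithm (sort by x, recurse on halves, check the dividing strip) achieves O(n log n).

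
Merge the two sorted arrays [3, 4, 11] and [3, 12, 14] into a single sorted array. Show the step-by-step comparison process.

Merging process:

Compare 3 vs 3: take 3 from left. Merged: [3]
Compare 4 vs 3: take 3 from right. Merged: [3, 3]
Compare 4 vs 12: take 4 from left. Merged: [3, 3, 4]
Compare 11 vs 12: take 11 from left. Merged: [3, 3, 4, 11]
Append remaining from right: [12, 14]. Merged: [3, 3, 4, 11, 12, 14]

Final merged array: [3, 3, 4, 11, 12, 14]
Total comparisons: 4

The merged array is [3, 3, 4, 11, 12, 14], requiring 4 comparisons. The merge step runs in O(n) time where n is the total number of elements.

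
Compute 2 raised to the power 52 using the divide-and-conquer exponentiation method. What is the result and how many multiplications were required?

Computing 2^52 by squaring (build up from 2^1; each line after the first costs one multiplication):

2^1 = 2
2^2 = (2^1)^2 = 2^2 = 4
2^3 = 2 * 2^2 = 2 * 4 = 8
2^6 = (2^3)^2 = 8^2 = 64
2^12 = (2^6)^2 = 64^2 = 4096
2^13 = 2 * 2^12 = 2 * 4096 = 8192
2^26 = (2^13)^2 = 8192^2 = 67108864
2^52 = (2^26)^2 = 67108864^2 = 4503599627370496

Result: 4503599627370496
Multiplications needed: 7 (7 lines after 2^1)

2^52 = 4503599627370496. Using exponentiation by squaring, this requires 7 multiplications. The key idea: if the exponent is even, square the half-power; if odd, multiply by the base once.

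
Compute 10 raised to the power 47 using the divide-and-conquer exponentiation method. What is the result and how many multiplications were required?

Computing 10^47 by squaring (build up from 10^1; each line after the first costs one multiplication):

10^1 = 10
10^2 = (10^1)^2 = 10^2 = 100
10^4 = (10^2)^2 = 100^2 = 10000
10^5 = 10 * 10^4 = 10 * 10000 = 100000
10^10 = (10^5)^2 = 100000^2 = 10000000000
10^11 = 10 * 10^10 = 10 * 10000000000 = 100000000000
10^22 = (10^11)^2 = 100000000000^2 = 10000000000000000000000
10^23 = 10 * 10^22 = 10 * 10000000000000000000000 = 100000000000000000000000
10^46 = (10^23)^2 = 100000000000000000000000^2 = 10000000000000000000000000000000000000000000000
10^47 = 10 * 10^46 = 10 * 10000000000000000000000000000000000000000000000 = 100000000000000000000000000000000000000000000000

Result: 100000000000000000000000000000000000000000000000
Multiplications needed: 9 (9 lines after 10^1)

10^47 = 100000000000000000000000000000000000000000000000. Using exponentiation by squaring, this requires 9 multiplications. The key idea: if the exponent is even, square the half-power; if odd, multiply by the base once.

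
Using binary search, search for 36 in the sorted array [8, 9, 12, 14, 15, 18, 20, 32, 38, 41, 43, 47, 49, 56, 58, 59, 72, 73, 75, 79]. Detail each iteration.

Binary search for 36 in [8, 9, 12, 14, 15, 18, 20, 32, 38, 41, 43, 47, 49, 56, 58, 59, 72, 73, 75, 79]:

lo=0, hi=19, mid=9, arr[mid]=41 -> 41 > 36, search left half
lo=0, hi=8, mid=4, arr[mid]=15 -> 15 < 36, search right half
lo=5, hi=8, mid=6, arr[mid]=20 -> 20 < 36, search right half
lo=7, hi=8, mid=7, arr[mid]=32 -> 32 < 36, search right half
lo=8, hi=8, mid=8, arr[mid]=38 -> 38 > 36, search left half
lo=8 > hi=7, target 36 not found

Binary search determines that 36 is not in the array after 5 comparisons. The search space was exhausted without finding the target.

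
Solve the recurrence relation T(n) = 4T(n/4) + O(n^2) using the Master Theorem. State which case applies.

Master Theorem for T(n) = 4T(n/4) + O(n^2):

a = 4, b = 4, c = 2
log_b(a) = log_4(4) = 1.0000

Case 3: c = 2 > log_4(4) = 1.0000
T(n) = O(n^2) = O(n^2)

For T(n) = 4T(n/4) + O(n^2): log_4(4) = 1.0000. This is Case 3 of the Master Theorem (c > log_b(a), work dominated by root), giving O(n^2).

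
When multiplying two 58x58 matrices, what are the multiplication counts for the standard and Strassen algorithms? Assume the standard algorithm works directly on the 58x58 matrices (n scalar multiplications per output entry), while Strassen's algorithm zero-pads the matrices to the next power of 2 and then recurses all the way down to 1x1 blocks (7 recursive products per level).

Matrix multiplication for 58x58 matrices:

Strassen's algorithm requires power-of-2 dimensions. Pad 58x58 to 64x64 (next power of 2).

Standard algorithm: 58^3 = 195112 multiplications
Strassen's algorithm: 7^(log2(64)) = 7^6 = 117649 multiplications
Savings: 195112 - 117649 = 77463 multiplications

Standard: 195112 multiplications (58^3). Strassen: 117649 multiplications (7^6, after padding to 64x64). Strassen reduces 8 recursive multiplications to 7 at each level.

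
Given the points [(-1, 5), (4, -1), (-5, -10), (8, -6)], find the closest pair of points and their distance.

Computing all pairwise distances among 4 points:

d((-1, 5), (4, -1)) = 7.8102
d((-1, 5), (-5, -10)) = 15.5242
d((-1, 5), (8, -6)) = 14.2127
d((4, -1), (-5, -10)) = 12.7279
d((4, -1), (8, -6)) = 6.4031 <-- minimum
d((-5, -10), (8, -6)) = 13.6015

Closest pair: (4, -1) and (8, -6) with distance 6.4031

The closest pair is (4, -1) and (8, -6) with Euclidean distance 6.4031. For 4 points, brute-force pairwise comparison is shown above. For large n, the divide-and-conquer algorithm (sort by x, recurse on halves, check the dividing strip) achieves O(n log n).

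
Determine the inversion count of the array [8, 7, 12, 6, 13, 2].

Finding inversions in [8, 7, 12, 6, 13, 2]:

(0, 1): arr[0]=8 > arr[1]=7
(0, 3): arr[0]=8 > arr[3]=6
(0, 5): arr[0]=8 > arr[5]=2
(1, 3): arr[1]=7 > arr[3]=6
(1, 5): arr[1]=7 > arr[5]=2
(2, 3): arr[2]=12 > arr[3]=6
(2, 5): arr[2]=12 > arr[5]=2
(3, 5): arr[3]=6 > arr[5]=2
(4, 5): arr[4]=13 > arr[5]=2

Total inversions: 9

The array has 9 inversion(s): (0,1), (0,3), (0,5), (1,3), (1,5), (2,3), (2,5), (3,5), (4,5). Each pair (i,j) satisfies i < j and arr[i] > arr[j].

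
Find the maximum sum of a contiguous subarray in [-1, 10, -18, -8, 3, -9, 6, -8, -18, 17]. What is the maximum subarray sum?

Using Kadane's algorithm on [-1, 10, -18, -8, 3, -9, 6, -8, -18, 17]:

Scanning through the array:
Position 1 (value 10): max_ending_here = 10, max_so_far = 10
Position 2 (value -18): max_ending_here = -8, max_so_far = 10
Position 3 (value -8): max_ending_here = -8, max_so_far = 10
Position 4 (value 3): max_ending_here = 3, max_so_far = 10
Position 5 (value -9): max_ending_here = -6, max_so_far = 10
Position 6 (value 6): max_ending_here = 6, max_so_far = 10
Position 7 (value -8): max_ending_here = -2, max_so_far = 10
Position 8 (value -18): max_ending_here = -18, max_so_far = 10
Position 9 (value 17): max_ending_here = 17, max_so_far = 17

Maximum subarray: [17]
Maximum sum: 17

The maximum subarray is [17] with sum 17. This subarray runs from index 9 to index 9.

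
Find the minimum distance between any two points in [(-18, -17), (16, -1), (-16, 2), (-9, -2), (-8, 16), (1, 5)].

Computing all pairwise distances among 6 points:

d((-18, -17), (16, -1)) = 37.5766
d((-18, -17), (-16, 2)) = 19.105
d((-18, -17), (-9, -2)) = 17.4929
d((-18, -17), (-8, 16)) = 34.4819
d((-18, -17), (1, 5)) = 29.0689
d((16, -1), (-16, 2)) = 32.1403
d((16, -1), (-9, -2)) = 25.02
d((16, -1), (-8, 16)) = 29.4109
d((16, -1), (1, 5)) = 16.1555
d((-16, 2), (-9, -2)) = 8.0623 <-- minimum
d((-16, 2), (-8, 16)) = 16.1245
d((-16, 2), (1, 5)) = 17.2627
d((-9, -2), (-8, 16)) = 18.0278
d((-9, -2), (1, 5)) = 12.2066
d((-8, 16), (1, 5)) = 14.2127

Closest pair: (-16, 2) and (-9, -2) with distance 8.0623

The closest pair is (-16, 2) and (-9, -2) with Euclidean distance 8.0623. For 6 points, brute-force pairwise comparison is shown above. For large n, the divide-and-conquer algorithm (sort by x, recurse on halves, check the dividing strip) achieves O(n log n).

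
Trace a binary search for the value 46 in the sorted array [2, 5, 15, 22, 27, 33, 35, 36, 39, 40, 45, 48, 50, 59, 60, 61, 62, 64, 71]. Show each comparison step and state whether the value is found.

Binary search for 46 in [2, 5, 15, 22, 27, 33, 35, 36, 39, 40, 45, 48, 50, 59, 60, 61, 62, 64, 71]:

lo=0, hi=18, mid=9, arr[mid]=40 -> 40 < 46, search right half
lo=10, hi=18, mid=14, arr[mid]=60 -> 60 > 46, search left half
lo=10, hi=13, mid=11, arr[mid]=48 -> 48 > 46, search left half
lo=10, hi=10, mid=10, arr[mid]=45 -> 45 < 46, search right half
lo=11 > hi=10, target 46 not found

Binary search determines that 46 is not in the array after 4 comparisons. The search space was exhausted without finding the target.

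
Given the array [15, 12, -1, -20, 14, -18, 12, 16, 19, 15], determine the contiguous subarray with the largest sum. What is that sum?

Using Kadane's algorithm on [15, 12, -1, -20, 14, -18, 12, 16, 19, 15]:

Scanning through the array:
Position 1 (value 12): max_ending_here = 27, max_so_far = 27
Position 2 (value -1): max_ending_here = 26, max_so_far = 27
Position 3 (value -20): max_ending_here = 6, max_so_far = 27
Position 4 (value 14): max_ending_here = 20, max_so_far = 27
Position 5 (value -18): max_ending_here = 2, max_so_far = 27
Position 6 (value 12): max_ending_here = 14, max_so_far = 27
Position 7 (value 16): max_ending_here = 30, max_so_far = 30
Position 8 (value 19): max_ending_here = 49, max_so_far = 49
Position 9 (value 15): max_ending_here = 64, max_so_far = 64

Maximum subarray: [15, 12, -1, -20, 14, -18, 12, 16, 19, 15]
Maximum sum: 64

The maximum subarray is [15, 12, -1, -20, 14, -18, 12, 16, 19, 15] with sum 64. This subarray runs from index 0 to index 9.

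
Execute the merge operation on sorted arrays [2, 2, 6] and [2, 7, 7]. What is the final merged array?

Merging process:

Compare 2 vs 2: take 2 from left. Merged: [2]
Compare 2 vs 2: take 2 from left. Merged: [2, 2]
Compare 6 vs 2: take 2 from right. Merged: [2, 2, 2]
Compare 6 vs 7: take 6 from left. Merged: [2, 2, 2, 6]
Append remaining from right: [7, 7]. Merged: [2, 2, 2, 6, 7, 7]

Final merged array: [2, 2, 2, 6, 7, 7]
Total comparisons: 4

The merged array is [2, 2, 2, 6, 7, 7], requiring 4 comparisons. The merge step runs in O(n) time where n is the total number of elements.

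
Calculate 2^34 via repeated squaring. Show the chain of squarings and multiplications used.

Computing 2^34 by squaring (build up from 2^1; each line after the first costs one multiplication):

2^1 = 2
2^2 = (2^1)^2 = 2^2 = 4
2^4 = (2^2)^2 = 4^2 = 16
2^8 = (2^4)^2 = 16^2 = 256
2^16 = (2^8)^2 = 256^2 = 65536
2^17 = 2 * 2^16 = 2 * 65536 = 131072
2^34 = (2^17)^2 = 131072^2 = 17179869184

Result: 17179869184
Multiplications needed: 6 (6 lines after 2^1)

2^34 = 17179869184. Using exponentiation by squaring, this requires 6 multiplications. The key idea: if the exponent is even, square the half-power; if odd, multiply by the base once.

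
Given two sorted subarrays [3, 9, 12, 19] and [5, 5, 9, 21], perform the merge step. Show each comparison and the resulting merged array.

Merging process:

Compare 3 vs 5: take 3 from left. Merged: [3]
Compare 9 vs 5: take 5 from right. Merged: [3, 5]
Compare 9 vs 5: take 5 from right. Merged: [3, 5, 5]
Compare 9 vs 9: take 9 from left. Merged: [3, 5, 5, 9]
Compare 12 vs 9: take 9 from right. Merged: [3, 5, 5, 9, 9]
Compare 12 vs 21: take 12 from left. Merged: [3, 5, 5, 9, 9, 12]
Compare 19 vs 21: take 19 from left. Merged: [3, 5, 5, 9, 9, 12, 19]
Append remaining from right: [21]. Merged: [3, 5, 5, 9, 9, 12, 19, 21]

Final merged array: [3, 5, 5, 9, 9, 12, 19, 21]
Total comparisons: 7

The merged array is [3, 5, 5, 9, 9, 12, 19, 21], requiring 7 comparisons. The merge step runs in O(n) time where n is the total number of elements.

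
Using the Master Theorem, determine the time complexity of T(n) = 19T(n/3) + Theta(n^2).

Master Theorem for T(n) = 19T(n/3) + O(n^2):

a = 19, b = 3, c = 2
log_b(a) = log_3(19) = 2.6801

Case 1: c = 2 < log_3(19) = 2.6801
T(n) = O(n^(log_3 19))

For T(n) = 19T(n/3) + O(n^2): log_3(19) = 2.6801. This is Case 1 of the Master Theorem (c < log_b(a), work dominated by leaves), giving O(n^(log_3 19)).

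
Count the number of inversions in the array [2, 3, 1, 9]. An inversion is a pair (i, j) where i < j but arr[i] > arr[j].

Finding inversions in [2, 3, 1, 9]:

(0, 2): arr[0]=2 > arr[2]=1
(1, 2): arr[1]=3 > arr[2]=1

Total inversions: 2

The array has 2 inversion(s): (0,2), (1,2). Each pair (i,j) satisfies i < j and arr[i] > arr[j].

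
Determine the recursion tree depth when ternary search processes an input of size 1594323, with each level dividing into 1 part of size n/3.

For divide and conquer with division factor 3:

Problem sizes at each level:
Level 0: 1594323
Level 1: 531441
Level 2: 177147
Level 3: 59049
Level 4: 19683
Level 5: 6561
Level 6: 2187
Level 7: 729
Level 8: 243
Level 9: 81
Level 10: 27
Level 11: 9
Level 12: 3
Level 13: 1

The root is level 0 and the size-1 base case is level 13 (the tree spans levels 0 through 13, i.e. 14 levels counting the root), so the depth is the number of divisions: log_3(1594323) = 13

The recursion tree depth is log_3(1594323) = 13. At each level, the problem size is divided by 3, so it takes 13 divisions to reduce to a base case of size 1. The algorithm makes 1 recursive call at each level.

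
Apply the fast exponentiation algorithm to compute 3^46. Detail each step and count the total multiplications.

Computing 3^46 by squaring (build up from 3^1; each line after the first costs one multiplication):

3^1 = 3
3^2 = (3^1)^2 = 3^2 = 9
3^4 = (3^2)^2 = 9^2 = 81
3^5 = 3 * 3^4 = 3 * 81 = 243
3^10 = (3^5)^2 = 243^2 = 59049
3^11 = 3 * 3^10 = 3 * 59049 = 177147
3^22 = (3^11)^2 = 177147^2 = 31381059609
3^23 = 3 * 3^22 = 3 * 31381059609 = 94143178827
3^46 = (3^23)^2 = 94143178827^2 = 8862938119652501095929

Result: 8862938119652501095929
Multiplications needed: 8 (8 lines after 3^1)

3^46 = 8862938119652501095929. Using exponentiation by squaring, this requires 8 multiplications. The key idea: if the exponent is even, square the half-power; if odd, multiply by the base once.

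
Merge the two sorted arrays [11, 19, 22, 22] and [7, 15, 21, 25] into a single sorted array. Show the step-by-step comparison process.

Merging process:

Compare 11 vs 7: take 7 from right. Merged: [7]
Compare 11 vs 15: take 11 from left. Merged: [7, 11]
Compare 19 vs 15: take 15 from right. Merged: [7, 11, 15]
Compare 19 vs 21: take 19 from left. Merged: [7, 11, 15, 19]
Compare 22 vs 21: take 21 from right. Merged: [7, 11, 15, 19, 21]
Compare 22 vs 25: take 22 from left. Merged: [7, 11, 15, 19, 21, 22]
Compare 22 vs 25: take 22 from left. Merged: [7, 11, 15, 19, 21, 22, 22]
Append remaining from right: [25]. Merged: [7, 11, 15, 19, 21, 22, 22, 25]

Final merged array: [7, 11, 15, 19, 21, 22, 22, 25]
Total comparisons: 7

The merged array is [7, 11, 15, 19, 21, 22, 22, 25], requiring 7 comparisons. The merge step runs in O(n) time where n is the total number of elements.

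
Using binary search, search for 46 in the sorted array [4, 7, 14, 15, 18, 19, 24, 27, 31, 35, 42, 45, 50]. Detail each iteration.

Binary search for 46 in [4, 7, 14, 15, 18, 19, 24, 27, 31, 35, 42, 45, 50]:

lo=0, hi=12, mid=6, arr[mid]=24 -> 24 < 46, search right half
lo=7, hi=12, mid=9, arr[mid]=35 -> 35 < 46, search right half
lo=10, hi=12, mid=11, arr[mid]=45 -> 45 < 46, search right half
lo=12, hi=12, mid=12, arr[mid]=50 -> 50 > 46, search left half
lo=12 > hi=11, target 46 not found

Binary search determines that 46 is not in the array after 4 comparisons. The search space was exhausted without finding the target.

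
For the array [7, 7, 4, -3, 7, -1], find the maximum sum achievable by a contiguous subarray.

Using Kadane's algorithm on [7, 7, 4, -3, 7, -1]:

Scanning through the array:
Position 1 (value 7): max_ending_here = 14, max_so_far = 14
Position 2 (value 4): max_ending_here = 18, max_so_far = 18
Position 3 (value -3): max_ending_here = 15, max_so_far = 18
Position 4 (value 7): max_ending_here = 22, max_so_far = 22
Position 5 (value -1): max_ending_here = 21, max_so_far = 22

Maximum subarray: [7, 7, 4, -3, 7]
Maximum sum: 22

The maximum subarray is [7, 7, 4, -3, 7] with sum 22. This subarray runs from index 0 to index 4.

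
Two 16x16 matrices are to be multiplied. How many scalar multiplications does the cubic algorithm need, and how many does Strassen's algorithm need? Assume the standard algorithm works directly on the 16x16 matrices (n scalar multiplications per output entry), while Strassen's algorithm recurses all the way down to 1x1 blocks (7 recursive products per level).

Matrix multiplication for 16x16 matrices:

Standard algorithm: 16^3 = 4096 multiplications
Strassen's algorithm: 7^(log2(16)) = 7^4 = 2401 multiplications
Savings: 4096 - 2401 = 1695 multiplications

Standard: 4096 multiplications (16^3). Strassen: 2401 multiplications (7^4). Strassen reduces 8 recursive multiplications to 7 at each level.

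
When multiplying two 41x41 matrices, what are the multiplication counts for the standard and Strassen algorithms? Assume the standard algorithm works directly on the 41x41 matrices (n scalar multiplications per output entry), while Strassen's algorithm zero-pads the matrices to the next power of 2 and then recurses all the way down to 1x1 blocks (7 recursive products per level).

Matrix multiplication for 41x41 matrices:

Strassen's algorithm requires power-of-2 dimensions. Pad 41x41 to 64x64 (next power of 2).

Standard algorithm: 41^3 = 68921 multiplications
Strassen's algorithm: 7^(log2(64)) = 7^6 = 117649 multiplications
Difference: 68921 - 117649 = -48728 (Strassen uses MORE here due to padding overhead — for small or just-over-power-of-2 n, padding can outweigh the per-level savings)

Standard: 68921 multiplications (41^3). Strassen: 117649 multiplications (7^6, after padding to 64x64). Strassen reduces 8 recursive multiplications to 7 at each level.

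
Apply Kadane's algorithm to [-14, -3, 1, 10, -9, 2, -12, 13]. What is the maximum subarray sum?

Using Kadane's algorithm on [-14, -3, 1, 10, -9, 2, -12, 13]:

Scanning through the array:
Position 1 (value -3): max_ending_here = -3, max_so_far = -3
Position 2 (value 1): max_ending_here = 1, max_so_far = 1
Position 3 (value 10): max_ending_here = 11, max_so_far = 11
Position 4 (value -9): max_ending_here = 2, max_so_far = 11
Position 5 (value 2): max_ending_here = 4, max_so_far = 11
Position 6 (value -12): max_ending_here = -8, max_so_far = 11
Position 7 (value 13): max_ending_here = 13, max_so_far = 13

Maximum subarray: [13]
Maximum sum: 13

The maximum subarray is [13] with sum 13. This subarray runs from index 7 to index 7.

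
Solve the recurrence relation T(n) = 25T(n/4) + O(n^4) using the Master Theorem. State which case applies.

Master Theorem for T(n) = 25T(n/4) + O(n^4):

a = 25, b = 4, c = 4
log_b(a) = log_4(25) = 2.3219

Case 3: c = 4 > log_4(25) = 2.3219
T(n) = O(n^4) = O(n^4)

For T(n) = 25T(n/4) + O(n^4): log_4(25) = 2.3219. This is Case 3 of the Master Theorem (c > log_b(a), work dominated by root), giving O(n^4).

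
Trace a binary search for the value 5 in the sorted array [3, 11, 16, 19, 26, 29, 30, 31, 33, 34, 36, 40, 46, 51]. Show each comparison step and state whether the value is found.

Binary search for 5 in [3, 11, 16, 19, 26, 29, 30, 31, 33, 34, 36, 40, 46, 51]:

lo=0, hi=13, mid=6, arr[mid]=30 -> 30 > 5, search left half
lo=0, hi=5, mid=2, arr[mid]=16 -> 16 > 5, search left half
lo=0, hi=1, mid=0, arr[mid]=3 -> 3 < 5, search right half
lo=1, hi=1, mid=1, arr[mid]=11 -> 11 > 5, search left half
lo=1 > hi=0, target 5 not found

Binary search determines that 5 is not in the array after 4 comparisons. The search space was exhausted without finding the target.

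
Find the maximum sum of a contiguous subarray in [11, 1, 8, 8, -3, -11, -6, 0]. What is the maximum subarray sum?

Using Kadane's algorithm on [11, 1, 8, 8, -3, -11, -6, 0]:

Scanning through the array:
Position 1 (value 1): max_ending_here = 12, max_so_far = 12
Position 2 (value 8): max_ending_here = 20, max_so_far = 20
Position 3 (value 8): max_ending_here = 28, max_so_far = 28
Position 4 (value -3): max_ending_here = 25, max_so_far = 28
Position 5 (value -11): max_ending_here = 14, max_so_far = 28
Position 6 (value -6): max_ending_here = 8, max_so_far = 28
Position 7 (value 0): max_ending_here = 8, max_so_far = 28

Maximum subarray: [11, 1, 8, 8]
Maximum sum: 28

The maximum subarray is [11, 1, 8, 8] with sum 28. This subarray runs from index 0 to index 3.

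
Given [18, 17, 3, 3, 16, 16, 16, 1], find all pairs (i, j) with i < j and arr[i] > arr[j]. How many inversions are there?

Finding inversions in [18, 17, 3, 3, 16, 16, 16, 1]:

(0, 1): arr[0]=18 > arr[1]=17
(0, 2): arr[0]=18 > arr[2]=3
(0, 3): arr[0]=18 > arr[3]=3
(0, 4): arr[0]=18 > arr[4]=16
(0, 5): arr[0]=18 > arr[5]=16
(0, 6): arr[0]=18 > arr[6]=16
(0, 7): arr[0]=18 > arr[7]=1
(1, 2): arr[1]=17 > arr[2]=3
(1, 3): arr[1]=17 > arr[3]=3
(1, 4): arr[1]=17 > arr[4]=16
(1, 5): arr[1]=17 > arr[5]=16
(1, 6): arr[1]=17 > arr[6]=16
(1, 7): arr[1]=17 > arr[7]=1
(2, 7): arr[2]=3 > arr[7]=1
(3, 7): arr[3]=3 > arr[7]=1
(4, 7): arr[4]=16 > arr[7]=1
(5, 7): arr[5]=16 > arr[7]=1
(6, 7): arr[6]=16 > arr[7]=1

Total inversions: 18

The array has 18 inversion(s): (0,1), (0,2), (0,3), (0,4), (0,5), (0,6), (0,7), (1,2), (1,3), (1,4), (1,5), (1,6), (1,7), (2,7), (3,7), (4,7), (5,7), (6,7). Each pair (i,j) satisfies i < j and arr[i] > arr[j].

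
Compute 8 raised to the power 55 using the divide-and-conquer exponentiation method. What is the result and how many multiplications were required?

Computing 8^55 by squaring (build up from 8^1; each line after the first costs one multiplication):

8^1 = 8
8^2 = (8^1)^2 = 8^2 = 64
8^3 = 8 * 8^2 = 8 * 64 = 512
8^6 = (8^3)^2 = 512^2 = 262144
8^12 = (8^6)^2 = 262144^2 = 68719476736
8^13 = 8 * 8^12 = 8 * 68719476736 = 549755813888
8^26 = (8^13)^2 = 549755813888^2 = 302231454903657293676544
8^27 = 8 * 8^26 = 8 * 302231454903657293676544 = 2417851639229258349412352
8^54 = (8^27)^2 = 2417851639229258349412352^2 = 5846006549323611672814739330865132078623730171904
8^55 = 8 * 8^54 = 8 * 5846006549323611672814739330865132078623730171904 = 46768052394588893382517914646921056628989841375232

Result: 46768052394588893382517914646921056628989841375232
Multiplications needed: 9 (9 lines after 8^1)

8^55 = 46768052394588893382517914646921056628989841375232. Using exponentiation by squaring, this requires 9 multiplications. The key idea: if the exponent is even, square the half-power; if odd, multiply by the base once.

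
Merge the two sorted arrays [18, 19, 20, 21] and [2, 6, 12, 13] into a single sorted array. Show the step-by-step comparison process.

Merging process:

Compare 18 vs 2: take 2 from right. Merged: [2]
Compare 18 vs 6: take 6 from right. Merged: [2, 6]
Compare 18 vs 12: take 12 from right. Merged: [2, 6, 12]
Compare 18 vs 13: take 13 from right. Merged: [2, 6, 12, 13]
Append remaining from left: [18, 19, 20, 21]. Merged: [2, 6, 12, 13, 18, 19, 20, 21]

Final merged array: [2, 6, 12, 13, 18, 19, 20, 21]
Total comparisons: 4

The merged array is [2, 6, 12, 13, 18, 19, 20, 21], requiring 4 comparisons. The merge step runs in O(n) time where n is the total number of elements.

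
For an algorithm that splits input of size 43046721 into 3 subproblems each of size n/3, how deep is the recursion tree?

For divide and conquer with division factor 3:

Problem sizes at each level:
Level 0: 43046721
Level 1: 14348907
Level 2: 4782969
Level 3: 1594323
Level 4: 531441
Level 5: 177147
Level 6: 59049
Level 7: 19683
Level 8: 6561
Level 9: 2187
Level 10: 729
Level 11: 243
Level 12: 81
Level 13: 27
Level 14: 9
Level 15: 3
Level 16: 1

The root is level 0 and the size-1 base case is level 16 (the tree spans levels 0 through 16, i.e. 17 levels counting the root), so the depth is the number of divisions: log_3(43046721) = 16

The recursion tree depth is log_3(43046721) = 16. At each level, the problem size is divided by 3, so it takes 16 divisions to reduce to a base case of size 1. The algorithm makes 3 recursive calls at each level.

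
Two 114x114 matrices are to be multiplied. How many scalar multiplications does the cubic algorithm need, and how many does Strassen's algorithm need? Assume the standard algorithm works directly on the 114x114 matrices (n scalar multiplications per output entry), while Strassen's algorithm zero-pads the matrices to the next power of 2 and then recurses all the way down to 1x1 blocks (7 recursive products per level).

Matrix multiplication for 114x114 matrices:

Strassen's algorithm requires power-of-2 dimensions. Pad 114x114 to 128x128 (next power of 2).

Standard algorithm: 114^3 = 1481544 multiplications
Strassen's algorithm: 7^(log2(128)) = 7^7 = 823543 multiplications
Savings: 1481544 - 823543 = 658001 multiplications

Standard: 1481544 multiplications (114^3). Strassen: 823543 multiplications (7^7, after padding to 128x128). Strassen reduces 8 recursive multiplications to 7 at each level.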